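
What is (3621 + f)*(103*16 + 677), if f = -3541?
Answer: 186000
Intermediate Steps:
(3621 + f)*(103*16 + 677) = (3621 - 3541)*(103*16 + 677) = 80*(1648 + 677) = 80*2325 = 186000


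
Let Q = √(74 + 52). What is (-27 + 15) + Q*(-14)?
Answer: -12 - 42*√14 ≈ -169.15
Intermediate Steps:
Q = 3*√14 (Q = √126 = 3*√14 ≈ 11.225)
(-27 + 15) + Q*(-14) = (-27 + 15) + (3*√14)*(-14) = -12 - 42*√14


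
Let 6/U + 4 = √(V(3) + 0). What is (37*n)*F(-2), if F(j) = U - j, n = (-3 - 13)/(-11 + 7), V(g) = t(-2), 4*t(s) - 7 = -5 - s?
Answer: 0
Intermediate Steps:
t(s) = ½ - s/4 (t(s) = 7/4 + (-5 - s)/4 = 7/4 + (-5/4 - s/4) = ½ - s/4)
V(g) = 1 (V(g) = ½ - ¼*(-2) = ½ + ½ = 1)
n = 4 (n = -16/(-4) = -16*(-¼) = 4)
U = -2 (U = 6/(-4 + √(1 + 0)) = 6/(-4 + √1) = 6/(-4 + 1) = 6/(-3) = 6*(-⅓) = -2)
F(j) = -2 - j
(37*n)*F(-2) = (37*4)*(-2 - 1*(-2)) = 148*(-2 + 2) = 148*0 = 0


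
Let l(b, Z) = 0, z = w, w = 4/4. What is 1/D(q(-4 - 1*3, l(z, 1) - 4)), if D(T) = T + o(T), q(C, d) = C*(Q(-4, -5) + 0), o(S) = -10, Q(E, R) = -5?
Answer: 1/25 ≈ 0.040000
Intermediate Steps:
w = 1 (w = 4*(1/4) = 1)
z = 1
q(C, d) = -5*C (q(C, d) = C*(-5 + 0) = C*(-5) = -5*C)
D(T) = -10 + T (D(T) = T - 10 = -10 + T)
1/D(q(-4 - 1*3, l(z, 1) - 4)) = 1/(-10 - 5*(-4 - 1*3)) = 1/(-10 - 5*(-4 - 3)) = 1/(-10 - 5*(-7)) = 1/(-10 + 35) = 1/25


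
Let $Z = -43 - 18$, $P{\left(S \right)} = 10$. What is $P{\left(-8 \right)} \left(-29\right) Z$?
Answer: $17690$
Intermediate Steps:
$Z = -61$
$P{\left(-8 \right)} \left(-29\right) Z = 10 \left(-29\right) \left(-61\right) = \left(-290\right) \left(-61\right) = 17690$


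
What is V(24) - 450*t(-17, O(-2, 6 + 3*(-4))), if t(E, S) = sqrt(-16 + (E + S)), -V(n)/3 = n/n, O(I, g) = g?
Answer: -3 - 450*I*sqrt(39) ≈ -3.0 - 2810.3*I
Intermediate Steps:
V(n) = -3 (V(n) = -3*n/n = -3*1 = -3)
t(E, S) = sqrt(-16 + E + S)
V(24) - 450*t(-17, O(-2, 6 + 3*(-4))) = -3 - 450*sqrt(-16 - 17 + (6 + 3*(-4))) = -3 - 450*sqrt(-16 - 17 + (6 - 12)) = -3 - 450*sqrt(-16 - 17 - 6) = -3 - 450*I*sqrt(39)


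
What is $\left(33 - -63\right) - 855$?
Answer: $-759$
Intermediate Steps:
$\left(33 - -63\right) - 855 = \left(33 + 63\right) + \left(-2139 + 1284\right) = 96 - 855 = -759$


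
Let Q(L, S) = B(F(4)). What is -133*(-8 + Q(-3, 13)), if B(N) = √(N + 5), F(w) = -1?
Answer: 798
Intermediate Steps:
B(N) = √(5 + N)
Q(L, S) = 2 (Q(L, S) = √(5 - 1) = √4 = 2)
-133*(-8 + Q(-3, 13)) = -133*(-8 + 2) = -133*(-6) = 798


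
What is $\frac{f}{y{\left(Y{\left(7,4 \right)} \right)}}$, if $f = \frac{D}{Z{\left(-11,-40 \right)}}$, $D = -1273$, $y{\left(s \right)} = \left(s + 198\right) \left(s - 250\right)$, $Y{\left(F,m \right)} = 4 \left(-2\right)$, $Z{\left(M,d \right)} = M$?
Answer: $- \frac{67}{28380} \approx -0.0023608$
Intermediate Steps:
$Y{\left(F,m \right)} = -8$
$y{\left(s \right)} = \left(-250 + s\right) \left(198 + s\right)$ ($y{\left(s \right)} = \left(198 + s\right) \left(-250 + s\right) = \left(-250 + s\right) \left(198 + s\right)$)
$f = \frac{1273}{11}$ ($f = - \frac{1273}{-11} = \left(-1273\right) \left(- \frac{1}{11}\right) = \frac{1273}{11} \approx 115.73$)
$\frac{f}{y{\left(Y{\left(7,4 \right)} \right)}} = \frac{1273}{11 \left(-49500 + \left(-8\right)^{2} - -416\right)} = \frac{1273}{11 \left(-49500 + 64 + 416\right)} = \frac{1273}{11 \left(-49020\right)} = \frac{1273}{11} \left(- \frac{1}{49020}\right) = - \frac{67}{28380}$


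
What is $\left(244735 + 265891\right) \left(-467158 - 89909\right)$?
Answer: $-284452893942$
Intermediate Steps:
$\left(244735 + 265891\right) \left(-467158 - 89909\right) = 510626 \left(-557067\right) = -284452893942$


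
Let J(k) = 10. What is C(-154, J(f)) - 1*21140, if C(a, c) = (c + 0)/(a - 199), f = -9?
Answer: -7462430/353 ≈ -21140.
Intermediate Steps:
C(a, c) = c/(-199 + a)
C(-154, J(f)) - 1*21140 = 10/(-199 - 154) - 1*21140 = 10/(-353) - 21140 = 10*(-1/353) - 21140 = -10/353 - 21140 = -7462430/353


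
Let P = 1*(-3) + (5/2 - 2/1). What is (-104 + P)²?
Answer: 45369/4 ≈ 11342.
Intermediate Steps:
P = -5/2 (P = -3 + (5*(½) - 2*1) = -3 + (5/2 - 2) = -3 + ½ = -5/2 ≈ -2.5000)
(-104 + P)² = (-104 - 5/2)² = (-213/2)² = 45369/4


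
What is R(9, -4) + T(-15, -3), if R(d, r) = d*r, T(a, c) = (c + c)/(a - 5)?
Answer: -357/10 ≈ -35.700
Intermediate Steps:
T(a, c) = 2*c/(-5 + a) (T(a, c) = (2*c)/(-5 + a) = 2*c/(-5 + a))
R(9, -4) + T(-15, -3) = 9*(-4) + 2*(-3)/(-5 - 15) = -36 + 2*(-3)/(-20) = -36 + 2*(-3)*(-1/20) = -36 + 3/10 = -357/10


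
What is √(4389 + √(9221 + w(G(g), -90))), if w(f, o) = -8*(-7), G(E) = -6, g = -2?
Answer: √(4389 + √9277) ≈ 66.973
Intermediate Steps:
w(f, o) = 56
√(4389 + √(9221 + w(G(g), -90))) = √(4389 + √(9221 + 56)) = √(4389 + √9277)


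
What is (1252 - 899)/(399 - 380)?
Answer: 353/19 ≈ 18.579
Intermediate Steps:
(1252 - 899)/(399 - 380) = 353/19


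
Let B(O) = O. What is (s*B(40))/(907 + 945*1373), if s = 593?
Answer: 2965/162299 ≈ 0.018269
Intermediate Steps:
(s*B(40))/(907 + 945*1373) = (593*40)/(907 + 945*1373) = 23720/(907 + 1297485) = 23720/1298392 = 23720*(1/1298392) = 2965/162299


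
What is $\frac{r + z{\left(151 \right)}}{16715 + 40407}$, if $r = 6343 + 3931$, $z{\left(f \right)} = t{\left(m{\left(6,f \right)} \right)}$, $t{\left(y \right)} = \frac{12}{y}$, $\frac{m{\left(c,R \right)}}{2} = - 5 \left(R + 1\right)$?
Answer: $\frac{3904117}{21706360} \approx 0.17986$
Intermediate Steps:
$m{\left(c,R \right)} = -10 - 10 R$ ($m{\left(c,R \right)} = 2 \left(- 5 \left(R + 1\right)\right) = 2 \left(- 5 \left(1 + R\right)\right) = 2 \left(-5 - 5 R\right) = -10 - 10 R$)
$z{\left(f \right)} = \frac{12}{-10 - 10 f}$
$r = 10274$
$\frac{r + z{\left(151 \right)}}{16715 + 40407} = \frac{10274 - \frac{6}{5 + 5 \cdot 151}}{16715 + 40407} = \frac{10274 - \frac{6}{5 + 755}}{57122} = \left(10274 - \frac{6}{760}\right) \frac{1}{57122} = \left(10274 - \frac{3}{380}\right) \frac{1}{57122} = \frac{3904117}{380} \cdot \frac{1}{57122} = \frac{3904117}{21706360}$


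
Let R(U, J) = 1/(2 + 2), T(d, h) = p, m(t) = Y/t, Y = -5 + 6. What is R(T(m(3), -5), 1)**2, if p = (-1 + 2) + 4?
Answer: 1/16 ≈ 0.062500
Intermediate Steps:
Y = 1
m(t) = 1/t
p = 5 (p = 1 + 4 = 5)
T(d, h) = 5
R(U, J) = 1/4
R(T(m(3), -5), 1)**2 = (1/4)**2 = 1/16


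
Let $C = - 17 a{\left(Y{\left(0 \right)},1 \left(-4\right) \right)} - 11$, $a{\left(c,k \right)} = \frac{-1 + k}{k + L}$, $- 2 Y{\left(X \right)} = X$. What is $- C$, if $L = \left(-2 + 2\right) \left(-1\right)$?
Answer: $\frac{129}{4} \approx 32.25$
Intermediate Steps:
$L = 0$ ($L = 0 \left(-1\right) = 0$)
$Y{\left(X \right)} = - \frac{X}{2}$
$a{\left(c,k \right)} = \frac{-1 + k}{k}$ ($a{\left(c,k \right)} = \frac{-1 + k}{k + 0} = \frac{-1 + k}{k}$)
$C = - \frac{129}{4}$ ($C = - 17 \frac{-1 + 1 \left(-4\right)}{1 \left(-4\right)} - 11 = - 17 \frac{-1 - 4}{-4} - 11 = - 17 \left(\left(- \frac{1}{4}\right) \left(-5\right)\right) - 11 = \left(-17\right) \frac{5}{4} - 11 = - \frac{85}{4} - 11 = - \frac{129}{4} \approx -32.25$)
$- C = \left(-1\right) \left(- \frac{129}{4}\right) = \frac{129}{4}$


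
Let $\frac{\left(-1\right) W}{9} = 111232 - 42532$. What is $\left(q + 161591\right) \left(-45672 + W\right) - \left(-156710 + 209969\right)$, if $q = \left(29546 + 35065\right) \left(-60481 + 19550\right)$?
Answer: $1755828305871741$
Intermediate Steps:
$q = -2644592841$ ($q = 64611 \left(-40931\right) = -2644592841$)
$W = -618300$ ($W = - 9 \left(111232 - 42532\right) = \left(-9\right) 68700 = -618300$)
$\left(q + 161591\right) \left(-45672 + W\right) - \left(-156710 + 209969\right) = \left(-2644592841 + 161591\right) \left(-45672 - 618300\right) - \left(-156710 + 209969\right) = \left(-2644431250\right) \left(-663972\right) - 53259 = 1755828305925000 - 53259 = 1755828305871741$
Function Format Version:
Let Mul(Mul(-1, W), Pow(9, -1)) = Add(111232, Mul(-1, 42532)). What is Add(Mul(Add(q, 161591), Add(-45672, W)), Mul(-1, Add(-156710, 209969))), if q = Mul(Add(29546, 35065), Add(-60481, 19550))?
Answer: 1755828305871741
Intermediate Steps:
q = -2644592841 (q = Mul(64611, -40931) = -2644592841)
W = -618300 (W = Mul(-9, Add(111232, Mul(-1, 42532))) = Mul(-9, Add(111232, -42532)) = Mul(-9, 68700) = -618300)
Add(Mul(Add(q, 161591), Add(-45672, W)), Mul(-1, Add(-156710, 209969))) = Add(Mul(Add(-2644592841, 161591), Add(-45672, -618300)), Mul(-1, Add(-156710, 209969))) = Add(Mul(-2644431250, -663972), Mul(-1, 53259)) = Add(1755828305925000, -53259) = 1755828305871741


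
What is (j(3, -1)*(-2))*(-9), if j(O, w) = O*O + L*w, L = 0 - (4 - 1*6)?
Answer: 126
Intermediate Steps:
L = 2 (L = 0 - (4 - 6) = 0 - 1*(-2) = 0 + 2 = 2)
j(O, w) = O**2 + 2*w (j(O, w) = O*O + 2*w = O**2 + 2*w)
(j(3, -1)*(-2))*(-9) = ((3**2 + 2*(-1))*(-2))*(-9) = ((9 - 2)*(-2))*(-9) = (7*(-2))*(-9) = -14*(-9) = 126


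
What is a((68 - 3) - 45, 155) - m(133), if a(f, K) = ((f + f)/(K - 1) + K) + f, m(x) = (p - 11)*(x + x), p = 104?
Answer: -1891331/77 ≈ -24563.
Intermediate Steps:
m(x) = 186*x (m(x) = (104 - 11)*(x + x) = 93*(2*x) = 186*x)
a(f, K) = K + f + 2*f/(-1 + K) (a(f, K) = ((2*f)/(-1 + K) + K) + f = (2*f/(-1 + K) + K) + f = (K + 2*f/(-1 + K)) + f = K + f + 2*f/(-1 + K))
a((68 - 3) - 45, 155) - m(133) = (((68 - 3) - 45) + 155² - 1*155 + 155*((68 - 3) - 45))/(-1 + 155) - 186*133 = ((65 - 45) + 24025 - 155 + 155*(65 - 45))/154 - 1*24738 = (20 + 24025 - 155 + 155*20)/154 - 24738 = (20 + 24025 - 155 + 3100)/154 - 24738 = (1/154)*26990 - 24738 = 13495/77 - 24738 = -1891331/77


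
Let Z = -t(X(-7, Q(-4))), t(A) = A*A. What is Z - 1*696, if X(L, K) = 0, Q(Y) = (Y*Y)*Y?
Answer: -696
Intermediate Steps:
Q(Y) = Y**3 (Q(Y) = Y**2*Y = Y**3)
t(A) = A**2
Z = 0 (Z = -1*0**2 = -1*0 = 0)
Z - 1*696 = 0 - 1*696 = 0 - 696 = -696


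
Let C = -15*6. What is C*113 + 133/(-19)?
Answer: -10177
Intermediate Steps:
C = -90
C*113 + 133/(-19) = -90*113 + 133/(-19) = -10170 + 133*(-1/19) = -10170 - 7 = -10177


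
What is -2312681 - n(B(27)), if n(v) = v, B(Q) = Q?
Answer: -2312708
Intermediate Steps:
-2312681 - n(B(27)) = -2312681 - 1*27 = -2312681 - 27 = -2312708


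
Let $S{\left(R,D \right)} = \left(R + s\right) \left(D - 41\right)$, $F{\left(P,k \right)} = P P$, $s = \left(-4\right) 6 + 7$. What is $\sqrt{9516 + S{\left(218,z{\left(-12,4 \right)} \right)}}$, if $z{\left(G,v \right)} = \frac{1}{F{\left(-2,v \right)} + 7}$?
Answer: $\frac{\sqrt{156486}}{11} \approx 35.962$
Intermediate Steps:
$s = -17$ ($s = -24 + 7 = -17$)
$F{\left(P,k \right)} = P^{2}$
$z{\left(G,v \right)} = \frac{1}{11}$ ($z{\left(G,v \right)} = \frac{1}{\left(-2\right)^{2} + 7} = \frac{1}{4 + 7} = \frac{1}{11}$)
$S{\left(R,D \right)} = \left(-41 + D\right) \left(-17 + R\right)$ ($S{\left(R,D \right)} = \left(R - 17\right) \left(D - 41\right) = \left(-17 + R\right) \left(-41 + D\right) = \left(-41 + D\right) \left(-17 + R\right)$)
$\sqrt{9516 + S{\left(218,z{\left(-12,4 \right)} \right)}} = \sqrt{9516 + \left(697 - 8938 - \frac{17}{11} + \frac{1}{11} \cdot 218\right)} = \sqrt{9516 + \left(697 - 8938 - \frac{17}{11} + \frac{218}{11}\right)} = \sqrt{9516 - \frac{90450}{11}} = \sqrt{\frac{14226}{11}} = \frac{\sqrt{156486}}{11}$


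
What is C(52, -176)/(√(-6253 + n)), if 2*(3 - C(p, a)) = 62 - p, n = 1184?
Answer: 2*I*√5069/5069 ≈ 0.028091*I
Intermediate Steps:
C(p, a) = -28 + p/2 (C(p, a) = 3 - (62 - p)/2 = 3 + (-31 + p/2) = -28 + p/2)
C(52, -176)/(√(-6253 + n)) = (-28 + (½)*52)/(√(-6253 + 1184)) = (-28 + 26)/(√(-5069)) = -2*(-I*√5069/5069) = -(-2)*I*√5069/5069 = 2*I*√5069/5069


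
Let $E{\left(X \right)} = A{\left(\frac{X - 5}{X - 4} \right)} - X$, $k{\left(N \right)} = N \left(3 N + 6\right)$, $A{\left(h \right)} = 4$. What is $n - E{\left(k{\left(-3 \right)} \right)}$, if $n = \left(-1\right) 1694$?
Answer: $-1689$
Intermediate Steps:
$n = -1694$
$k{\left(N \right)} = N \left(6 + 3 N\right)$
$E{\left(X \right)} = 4 - X$
$n - E{\left(k{\left(-3 \right)} \right)} = -1694 - \left(4 - 3 \left(-3\right) \left(2 - 3\right)\right) = -1694 - \left(4 - 3 \left(-3\right) \left(-1\right)\right) = -1694 - \left(4 - 9\right) = -1694 - -5 = -1694 + 5 = -1689$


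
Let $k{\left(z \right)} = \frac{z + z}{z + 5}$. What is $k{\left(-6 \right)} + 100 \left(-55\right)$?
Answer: $-5488$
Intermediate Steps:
$k{\left(z \right)} = \frac{2 z}{5 + z}$
$k{\left(-6 \right)} + 100 \left(-55\right) = 2 \left(-6\right) \frac{1}{5 - 6} + 100 \left(-55\right) = 2 \left(-6\right) \frac{1}{-1} - 5500 = 2 \left(-6\right) \left(-1\right) - 5500 = 12 - 5500 = -5488$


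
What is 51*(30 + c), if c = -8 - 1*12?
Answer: 510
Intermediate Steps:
c = -20 (c = -8 - 12 = -20)
51*(30 + c) = 51*(30 - 20) = 51*10 = 510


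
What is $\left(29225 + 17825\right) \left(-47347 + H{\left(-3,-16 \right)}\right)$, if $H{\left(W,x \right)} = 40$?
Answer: $-2225794350$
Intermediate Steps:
$\left(29225 + 17825\right) \left(-47347 + H{\left(-3,-16 \right)}\right) = \left(29225 + 17825\right) \left(-47347 + 40\right) = 47050 \left(-47307\right) = -2225794350$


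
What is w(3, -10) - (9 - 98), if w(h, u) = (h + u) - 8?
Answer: 74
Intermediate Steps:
w(h, u) = -8 + h + u
w(3, -10) - (9 - 98) = (-8 + 3 - 10) - (9 - 98) = -15 - 1*(-89) = -15 + 89 = 74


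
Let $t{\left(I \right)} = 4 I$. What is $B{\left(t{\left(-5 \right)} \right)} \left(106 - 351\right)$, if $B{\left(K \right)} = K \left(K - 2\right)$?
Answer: $-107800$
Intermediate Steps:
$B{\left(K \right)} = K \left(-2 + K\right)$
$B{\left(t{\left(-5 \right)} \right)} \left(106 - 351\right) = 4 \left(-5\right) \left(-2 + 4 \left(-5\right)\right) \left(106 - 351\right) = - 20 \left(-2 - 20\right) \left(106 - 351\right) = \left(-20\right) \left(-22\right) \left(106 - 351\right) = 440 \left(-245\right) = -107800$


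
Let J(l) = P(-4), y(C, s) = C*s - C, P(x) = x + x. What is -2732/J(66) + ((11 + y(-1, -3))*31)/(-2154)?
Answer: 122521/359 ≈ 341.28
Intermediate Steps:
P(x) = 2*x
y(C, s) = -C + C*s
J(l) = -8 (J(l) = 2*(-4) = -8)
-2732/J(66) + ((11 + y(-1, -3))*31)/(-2154) = -2732/(-8) + ((11 - (-1 - 3))*31)/(-2154) = -2732*(-⅛) + ((11 - 1*(-4))*31)*(-1/2154) = 683/2 + ((11 + 4)*31)*(-1/2154) = 683/2 + (15*31)*(-1/2154) = 683/2 + 465*(-1/2154) = 683/2 - 155/718 = 122521/359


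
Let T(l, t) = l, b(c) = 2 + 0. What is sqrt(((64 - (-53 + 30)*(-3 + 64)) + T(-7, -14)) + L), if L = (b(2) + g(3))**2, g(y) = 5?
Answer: sqrt(1509) ≈ 38.846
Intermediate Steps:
b(c) = 2
L = 49 (L = (2 + 5)**2 = 7**2 = 49)
sqrt(((64 - (-53 + 30)*(-3 + 64)) + T(-7, -14)) + L) = sqrt(((64 - (-53 + 30)*(-3 + 64)) - 7) + 49) = sqrt(((64 - (-23)*61) - 7) + 49) = sqrt(((64 - 1*(-1403)) - 7) + 49) = sqrt(((64 + 1403) - 7) + 49) = sqrt((1467 - 7) + 49) = sqrt(1460 + 49) = sqrt(1509)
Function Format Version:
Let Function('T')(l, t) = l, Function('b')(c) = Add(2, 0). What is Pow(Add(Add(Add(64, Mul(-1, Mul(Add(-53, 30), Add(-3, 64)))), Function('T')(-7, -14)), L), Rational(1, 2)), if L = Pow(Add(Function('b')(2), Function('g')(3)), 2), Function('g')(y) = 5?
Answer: Pow(1509, Rational(1, 2)) ≈ 38.846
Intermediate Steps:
Function('b')(c) = 2
L = 49 (L = Pow(Add(2, 5), 2) = Pow(7, 2) = 49)
Pow(Add(Add(Add(64, Mul(-1, Mul(Add(-53, 30), Add(-3, 64)))), Function('T')(-7, -14)), L), Rational(1, 2)) = Pow(Add(Add(Add(64, Mul(-1, Mul(Add(-53, 30), Add(-3, 64)))), -7), 49), Rational(1, 2)) = Pow(Add(Add(Add(64, Mul(-1, Mul(-23, 61))), -7), 49), Rational(1, 2)) = Pow(Add(Add(Add(64, Mul(-1, -1403)), -7), 49), Rational(1, 2)) = Pow(Add(Add(Add(64, 1403), -7), 49), Rational(1, 2)) = Pow(Add(Add(1467, -7), 49), Rational(1, 2)) = Pow(Add(1460, 49), Rational(1, 2)) = Pow(1509, Rational(1, 2))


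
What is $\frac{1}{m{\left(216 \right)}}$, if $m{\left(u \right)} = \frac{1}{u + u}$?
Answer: $432$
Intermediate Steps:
$m{\left(u \right)} = \frac{1}{2 u}$
$\frac{1}{m{\left(216 \right)}} = \frac{1}{\frac{1}{2} \cdot \frac{1}{216}} = \frac{1}{\frac{1}{432}} = 432$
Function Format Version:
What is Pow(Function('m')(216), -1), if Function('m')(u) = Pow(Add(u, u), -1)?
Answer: 432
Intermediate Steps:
Function('m')(u) = Mul(Rational(1, 2), Pow(u, -1)) (Function('m')(u) = Pow(Mul(2, u), -1) = Mul(Rational(1, 2), Pow(u, -1)))
Pow(Function('m')(216), -1) = Pow(Mul(Rational(1, 2), Pow(216, -1)), -1) = Pow(Mul(Rational(1, 2), Rational(1, 216)), -1) = Pow(Rational(1, 432), -1) = 432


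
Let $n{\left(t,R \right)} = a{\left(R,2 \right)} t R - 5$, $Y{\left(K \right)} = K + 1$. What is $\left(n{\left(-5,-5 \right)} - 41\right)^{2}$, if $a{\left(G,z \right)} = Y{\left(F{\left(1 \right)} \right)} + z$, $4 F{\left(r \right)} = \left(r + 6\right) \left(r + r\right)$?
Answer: $\frac{54289}{4} \approx 13572.0$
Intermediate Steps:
$F{\left(r \right)} = \frac{r \left(6 + r\right)}{2}$ ($F{\left(r \right)} = \frac{\left(r + 6\right) \left(r + r\right)}{4} = \frac{\left(6 + r\right) 2 r}{4} = \frac{2 r \left(6 + r\right)}{4} = \frac{r \left(6 + r\right)}{2}$)
$Y{\left(K \right)} = 1 + K$
$a{\left(G,z \right)} = \frac{9}{2} + z$ ($a{\left(G,z \right)} = \left(1 + \frac{1}{2} \cdot 1 \left(6 + 1\right)\right) + z = \left(1 + \frac{1}{2} \cdot 1 \cdot 7\right) + z = \left(1 + \frac{7}{2}\right) + z = \frac{9}{2} + z$)
$n{\left(t,R \right)} = -5 + \frac{13 R t}{2}$ ($n{\left(t,R \right)} = \left(\frac{9}{2} + 2\right) t R - 5 = \frac{13 t}{2} R - 5 = \frac{13 R t}{2} - 5 = -5 + \frac{13 R t}{2}$)
$\left(n{\left(-5,-5 \right)} - 41\right)^{2} = \left(\left(-5 + \frac{13}{2} \left(-5\right) \left(-5\right)\right) - 41\right)^{2} = \left(\left(-5 + \frac{325}{2}\right) - 41\right)^{2} = \left(\frac{315}{2} - 41\right)^{2} = \left(\frac{233}{2}\right)^{2} = \frac{54289}{4}$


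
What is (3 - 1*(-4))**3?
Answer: 343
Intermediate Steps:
(3 - 1*(-4))**3 = (3 + 4)**3 = 7**3 = 343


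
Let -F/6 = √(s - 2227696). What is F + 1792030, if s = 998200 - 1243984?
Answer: 1792030 - 12*I*√618370 ≈ 1.792e+6 - 9436.4*I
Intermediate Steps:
s = -245784
F = -12*I*√618370 (F = -6*√(-245784 - 2227696) = -12*I*√618370 ≈ -9436.4*I)
F + 1792030 = -12*I*√618370 + 1792030 = 1792030 - 12*I*√618370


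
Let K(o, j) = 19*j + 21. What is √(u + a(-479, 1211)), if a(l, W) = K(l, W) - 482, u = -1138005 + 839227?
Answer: I*√276230 ≈ 525.58*I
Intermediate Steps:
K(o, j) = 21 + 19*j
u = -298778
a(l, W) = -461 + 19*W (a(l, W) = (21 + 19*W) - 482 = -461 + 19*W)
√(u + a(-479, 1211)) = √(-298778 + (-461 + 19*1211)) = √(-298778 + (-461 + 23009)) = √(-298778 + 22548) = √(-276230) = I*√276230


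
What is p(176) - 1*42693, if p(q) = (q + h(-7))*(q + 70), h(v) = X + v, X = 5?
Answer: 111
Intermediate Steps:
h(v) = 5 + v
p(q) = (-2 + q)*(70 + q) (p(q) = (q + (5 - 7))*(q + 70) = (q - 2)*(70 + q) = (-2 + q)*(70 + q))
p(176) - 1*42693 = (-140 + 176**2 + 68*176) - 1*42693 = (-140 + 30976 + 11968) - 42693 = 42804 - 42693 = 111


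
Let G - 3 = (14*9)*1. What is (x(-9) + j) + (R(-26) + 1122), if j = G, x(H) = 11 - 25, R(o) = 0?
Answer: 1237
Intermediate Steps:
x(H) = -14
G = 129 (G = 3 + (14*9)*1 = 3 + 126*1 = 3 + 126 = 129)
j = 129
(x(-9) + j) + (R(-26) + 1122) = (-14 + 129) + (0 + 1122) = 115 + 1122 = 1237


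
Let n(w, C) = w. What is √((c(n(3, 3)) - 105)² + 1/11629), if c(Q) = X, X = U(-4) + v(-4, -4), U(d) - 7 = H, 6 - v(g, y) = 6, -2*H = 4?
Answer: √1352336421629/11629 ≈ 100.00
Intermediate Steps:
H = -2 (H = -½*4 = -2)
v(g, y) = 0 (v(g, y) = 6 - 1*6 = 6 - 6 = 0)
U(d) = 5 (U(d) = 7 - 2 = 5)
X = 5 (X = 5 + 0 = 5)
c(Q) = 5
√((c(n(3, 3)) - 105)² + 1/11629) = √((5 - 105)² + 1/11629) = √((-100)² + 1/11629) = √(10000 + 1/11629) = √(116290001/11629) = √1352336421629/11629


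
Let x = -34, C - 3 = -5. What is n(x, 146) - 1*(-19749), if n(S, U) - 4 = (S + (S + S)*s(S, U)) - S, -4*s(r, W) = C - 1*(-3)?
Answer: 19770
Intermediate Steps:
C = -2 (C = 3 - 5 = -2)
s(r, W) = -1/4 (s(r, W) = -(-2 - 1*(-3))/4 = -(-2 + 3)/4 = -1/4*1 = -1/4)
n(S, U) = 4 - S/2 (n(S, U) = 4 + ((S + (S + S)*(-1/4)) - S) = 4 + ((S + (2*S)*(-1/4)) - S) = 4 + ((S - S/2) - S) = 4 + (S/2 - S) = 4 - S/2)
n(x, 146) - 1*(-19749) = (4 - 1/2*(-34)) - 1*(-19749) = (4 + 17) + 19749 = 21 + 19749 = 19770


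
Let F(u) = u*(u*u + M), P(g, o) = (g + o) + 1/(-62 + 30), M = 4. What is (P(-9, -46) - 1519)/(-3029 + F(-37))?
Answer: 50369/1722560 ≈ 0.029241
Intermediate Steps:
P(g, o) = -1/32 + g + o (P(g, o) = (g + o) + 1/(-32) = (g + o) - 1/32 = -1/32 + g + o)
F(u) = u*(4 + u²) (F(u) = u*(u*u + 4) = u*(u² + 4) = u*(4 + u²))
(P(-9, -46) - 1519)/(-3029 + F(-37)) = ((-1/32 - 9 - 46) - 1519)/(-3029 - 37*(4 + (-37)²)) = (-1761/32 - 1519)/(-3029 - 37*(4 + 1369)) = -50369/(32*(-3029 - 37*1373)) = -50369/(32*(-3029 - 50801)) = -50369/32/(-53830) = -50369/32*(-1/53830) = 50369/1722560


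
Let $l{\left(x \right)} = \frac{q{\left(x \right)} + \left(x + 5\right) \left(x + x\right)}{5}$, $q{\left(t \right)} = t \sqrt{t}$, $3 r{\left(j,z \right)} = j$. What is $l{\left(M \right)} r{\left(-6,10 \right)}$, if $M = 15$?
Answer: $-240 - 6 \sqrt{15} \approx -263.24$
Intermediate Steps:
$r{\left(j,z \right)} = \frac{j}{3}$
$q{\left(t \right)} = t^{\frac{3}{2}}$
$l{\left(x \right)} = \frac{x^{\frac{3}{2}}}{5} + \frac{2 x \left(5 + x\right)}{5}$ ($l{\left(x \right)} = \frac{x^{\frac{3}{2}} + \left(x + 5\right) \left(x + x\right)}{5} = \frac{x^{\frac{3}{2}} + \left(5 + x\right) 2 x}{5} = \frac{x^{\frac{3}{2}} + 2 x \left(5 + x\right)}{5} = \frac{x^{\frac{3}{2}}}{5} + \frac{2 x \left(5 + x\right)}{5}$)
$l{\left(M \right)} r{\left(-6,10 \right)} = \left(2 \cdot 15 + \frac{15^{\frac{3}{2}}}{5} + \frac{2 \cdot 15^{2}}{5}\right) \frac{1}{3} \left(-6\right) = \left(30 + \frac{15 \sqrt{15}}{5} + \frac{2}{5} \cdot 225\right) \left(-2\right) = \left(30 + 3 \sqrt{15} + 90\right) \left(-2\right) = \left(120 + 3 \sqrt{15}\right) \left(-2\right) = -240 - 6 \sqrt{15}$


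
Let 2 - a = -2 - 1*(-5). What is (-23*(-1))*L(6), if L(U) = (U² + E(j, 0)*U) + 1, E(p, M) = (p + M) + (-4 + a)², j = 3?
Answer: 4715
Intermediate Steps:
a = -1 (a = 2 - (-2 - 1*(-5)) = 2 - (-2 + 5) = 2 - 1*3 = 2 - 3 = -1)
E(p, M) = 25 + M + p (E(p, M) = (p + M) + (-4 - 1)² = (M + p) + (-5)² = (M + p) + 25 = 25 + M + p)
L(U) = 1 + U² + 28*U (L(U) = (U² + (25 + 0 + 3)*U) + 1 = (U² + 28*U) + 1 = 1 + U² + 28*U)
(-23*(-1))*L(6) = (-23*(-1))*(1 + 6² + 28*6) = 23*(1 + 36 + 168) = 23*205 = 4715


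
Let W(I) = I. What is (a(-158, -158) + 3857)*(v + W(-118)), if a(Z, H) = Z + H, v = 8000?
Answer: 27910162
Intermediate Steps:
a(Z, H) = H + Z
(a(-158, -158) + 3857)*(v + W(-118)) = ((-158 - 158) + 3857)*(8000 - 118) = (-316 + 3857)*7882 = 3541*7882 = 27910162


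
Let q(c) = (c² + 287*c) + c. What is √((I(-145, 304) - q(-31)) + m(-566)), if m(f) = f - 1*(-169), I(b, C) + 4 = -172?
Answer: √7394 ≈ 85.988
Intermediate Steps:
I(b, C) = -176 (I(b, C) = -4 - 172 = -176)
m(f) = 169 + f (m(f) = f + 169 = 169 + f)
q(c) = c² + 288*c
√((I(-145, 304) - q(-31)) + m(-566)) = √((-176 - (-31)*(288 - 31)) + (169 - 566)) = √((-176 - (-31)*257) - 397) = √((-176 - 1*(-7967)) - 397) = √((-176 + 7967) - 397) = √(7791 - 397) = √7394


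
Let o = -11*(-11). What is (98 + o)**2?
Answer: 47961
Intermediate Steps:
o = 121
(98 + o)**2 = (98 + 121)**2 = 219**2 = 47961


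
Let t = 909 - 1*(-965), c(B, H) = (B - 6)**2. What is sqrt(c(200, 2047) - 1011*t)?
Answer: I*sqrt(1856978) ≈ 1362.7*I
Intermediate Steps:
c(B, H) = (-6 + B)**2
t = 1874 (t = 909 + 965 = 1874)
sqrt(c(200, 2047) - 1011*t) = sqrt((-6 + 200)**2 - 1011*1874) = sqrt(194**2 - 1894614) = sqrt(37636 - 1894614) = sqrt(-1856978) = I*sqrt(1856978)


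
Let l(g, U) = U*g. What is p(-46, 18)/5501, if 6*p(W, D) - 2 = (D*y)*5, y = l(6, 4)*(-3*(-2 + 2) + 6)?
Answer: 6481/16503 ≈ 0.39272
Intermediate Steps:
y = 144 (y = (4*6)*(-3*(-2 + 2) + 6) = 24*(-3*0 + 6) = 24*(0 + 6) = 24*6 = 144)
p(W, D) = ⅓ + 120*D (p(W, D) = ⅓ + ((D*144)*5)/6 = ⅓ + ((144*D)*5)/6 = ⅓ + (720*D)/6 = ⅓ + 120*D)
p(-46, 18)/5501 = (⅓ + 120*18)/5501 = (⅓ + 2160)*(1/5501) = (6481/3)*(1/5501) = 6481/16503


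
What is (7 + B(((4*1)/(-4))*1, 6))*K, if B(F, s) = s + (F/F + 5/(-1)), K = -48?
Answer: -432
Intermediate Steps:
B(F, s) = -4 + s (B(F, s) = s + (1 + 5*(-1)) = s + (1 - 5) = s - 4 = -4 + s)
(7 + B(((4*1)/(-4))*1, 6))*K = (7 + (-4 + 6))*(-48) = (7 + 2)*(-48) = 9*(-48) = -432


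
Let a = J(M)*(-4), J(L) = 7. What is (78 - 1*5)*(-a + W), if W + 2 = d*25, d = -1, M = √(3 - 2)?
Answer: 73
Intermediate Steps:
M = 1 (M = √1 = 1)
a = -28 (a = 7*(-4) = -28)
W = -27 (W = -2 - 1*25 = -2 - 25 = -27)
(78 - 1*5)*(-a + W) = (78 - 1*5)*(-1*(-28) - 27) = (78 - 5)*(28 - 27) = 73*1 = 73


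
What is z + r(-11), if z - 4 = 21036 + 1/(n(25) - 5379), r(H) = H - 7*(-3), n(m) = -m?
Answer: 113754199/5404 ≈ 21050.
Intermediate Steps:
r(H) = 21 + H (r(H) = H + 21 = 21 + H)
z = 113700159/5404 (z = 4 + (21036 + 1/(-1*25 - 5379)) = 4 + (21036 + 1/(-25 - 5379)) = 4 + (21036 + 1/(-5404)) = 4 + (21036 - 1/5404) = 4 + 113678543/5404 = 113700159/5404 ≈ 21040.)
z + r(-11) = 113700159/5404 + (21 - 11) = 113700159/5404 + 10 = 113754199/5404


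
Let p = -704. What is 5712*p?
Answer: -4021248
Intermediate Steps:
5712*p = 5712*(-704) = -4021248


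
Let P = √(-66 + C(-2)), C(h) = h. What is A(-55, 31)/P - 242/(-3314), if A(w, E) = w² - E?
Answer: 121/1657 - 1497*I*√17/17 ≈ 0.073024 - 363.08*I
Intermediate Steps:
P = 2*I*√17 (P = √(-66 - 2) = √(-68) = 2*I*√17 ≈ 8.2462*I)
A(-55, 31)/P - 242/(-3314) = ((-55)² - 1*31)/((2*I*√17)) - 242/(-3314) = (3025 - 31)*(-I*√17/34) - 242*(-1/3314) = 2994*(-I*√17/34) + 121/1657 = -1497*I*√17/17 + 121/1657 = 121/1657 - 1497*I*√17/17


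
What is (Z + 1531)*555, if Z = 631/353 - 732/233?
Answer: 69825574530/82249 ≈ 8.4895e+5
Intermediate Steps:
Z = -111373/82249 (Z = 631*(1/353) - 732*1/233 = 631/353 - 732/233 = -111373/82249 ≈ -1.3541)
(Z + 1531)*555 = (-111373/82249 + 1531)*555 = (125811846/82249)*555 = 69825574530/82249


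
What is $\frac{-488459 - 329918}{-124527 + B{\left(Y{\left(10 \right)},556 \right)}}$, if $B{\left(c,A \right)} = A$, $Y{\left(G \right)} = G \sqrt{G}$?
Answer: $\frac{818377}{123971} \approx 6.6014$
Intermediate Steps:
$Y{\left(G \right)} = G^{\frac{3}{2}}$
$\frac{-488459 - 329918}{-124527 + B{\left(Y{\left(10 \right)},556 \right)}} = \frac{-488459 - 329918}{-124527 + 556} = - \frac{818377}{-123971} = \left(-818377\right) \left(- \frac{1}{123971}\right) = \frac{818377}{123971}$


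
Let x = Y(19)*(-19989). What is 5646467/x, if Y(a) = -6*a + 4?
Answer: 5646467/2198790 ≈ 2.5680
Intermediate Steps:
Y(a) = 4 - 6*a
x = 2198790 (x = (4 - 6*19)*(-19989) = (4 - 114)*(-19989) = -110*(-19989) = 2198790)
5646467/x = 5646467/2198790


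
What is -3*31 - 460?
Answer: -553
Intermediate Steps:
-3*31 - 460 = -93 - 460 = -553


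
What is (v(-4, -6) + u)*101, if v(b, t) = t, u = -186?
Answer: -19392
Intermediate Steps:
(v(-4, -6) + u)*101 = (-6 - 186)*101 = -192*101 = -19392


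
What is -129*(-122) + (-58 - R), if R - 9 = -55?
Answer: 15726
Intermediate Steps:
R = -46 (R = 9 - 55 = -46)
-129*(-122) + (-58 - R) = -129*(-122) + (-58 - 1*(-46)) = 15738 + (-58 + 46) = 15738 - 12 = 15726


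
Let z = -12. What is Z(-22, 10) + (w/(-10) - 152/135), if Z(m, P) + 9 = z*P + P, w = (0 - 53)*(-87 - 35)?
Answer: -103508/135 ≈ -766.73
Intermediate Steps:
w = 6466 (w = -53*(-122) = 6466)
Z(m, P) = -9 - 11*P (Z(m, P) = -9 + (-12*P + P) = -9 - 11*P)
Z(-22, 10) + (w/(-10) - 152/135) = (-9 - 11*10) + (6466/(-10) - 152/135) = (-9 - 110) + (6466*(-⅒) - 152*1/135) = -119 + (-3233/5 - 152/135) = -119 - 87443/135 = -103508/135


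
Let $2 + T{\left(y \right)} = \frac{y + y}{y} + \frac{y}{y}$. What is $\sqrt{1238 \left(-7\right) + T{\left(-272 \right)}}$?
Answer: $i \sqrt{8665} \approx 93.086 i$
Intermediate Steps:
$T{\left(y \right)} = 1$ ($T{\left(y \right)} = -2 + \left(\frac{y + y}{y} + \frac{y}{y}\right) = -2 + \left(\frac{2 y}{y} + 1\right) = -2 + \left(2 + 1\right) = -2 + 3 = 1$)
$\sqrt{1238 \left(-7\right) + T{\left(-272 \right)}} = \sqrt{1238 \left(-7\right) + 1} = \sqrt{-8666 + 1} = \sqrt{-8665} = i \sqrt{8665}$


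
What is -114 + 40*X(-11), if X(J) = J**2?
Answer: 4726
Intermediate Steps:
-114 + 40*X(-11) = -114 + 40*(-11)**2 = -114 + 40*121 = -114 + 4840 = 4726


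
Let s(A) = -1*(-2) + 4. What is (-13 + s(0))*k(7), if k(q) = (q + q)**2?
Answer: -1372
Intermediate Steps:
s(A) = 6 (s(A) = 2 + 4 = 6)
k(q) = 4*q**2 (k(q) = (2*q)**2 = 4*q**2)
(-13 + s(0))*k(7) = (-13 + 6)*(4*7**2) = -28*49 = -7*196 = -1372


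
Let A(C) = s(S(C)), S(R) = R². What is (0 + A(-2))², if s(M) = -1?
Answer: 1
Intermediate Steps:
A(C) = -1
(0 + A(-2))² = (0 - 1)² = (-1)² = 1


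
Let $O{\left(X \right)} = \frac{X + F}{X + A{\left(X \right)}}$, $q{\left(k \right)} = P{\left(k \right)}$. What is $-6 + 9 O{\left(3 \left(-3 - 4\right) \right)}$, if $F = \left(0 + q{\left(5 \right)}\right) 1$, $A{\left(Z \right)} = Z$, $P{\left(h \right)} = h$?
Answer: $- \frac{18}{7} \approx -2.5714$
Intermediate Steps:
$q{\left(k \right)} = k$
$F = 5$ ($F = \left(0 + 5\right) 1 = 5 \cdot 1 = 5$)
$O{\left(X \right)} = \frac{5 + X}{2 X}$ ($O{\left(X \right)} = \frac{X + 5}{X + X} = \frac{5 + X}{2 X}$)
$-6 + 9 O{\left(3 \left(-3 - 4\right) \right)} = -6 + 9 \frac{5 + 3 \left(-3 - 4\right)}{2 \cdot 3 \left(-3 - 4\right)} = -6 + 9 \frac{5 + 3 \left(-7\right)}{2 \cdot 3 \left(-7\right)} = -6 + 9 \frac{5 - 21}{2 \left(-21\right)} = -6 + 9 \cdot \frac{1}{2} \left(- \frac{1}{21}\right) \left(-16\right) = -6 + 9 \cdot \frac{8}{21} = -6 + \frac{24}{7} = - \frac{18}{7}$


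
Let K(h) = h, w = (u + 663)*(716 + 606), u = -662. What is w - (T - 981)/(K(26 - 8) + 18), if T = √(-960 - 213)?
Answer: 5397/4 - I*√1173/36 ≈ 1349.3 - 0.95136*I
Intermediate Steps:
T = I*√1173 (T = √(-1173) = I*√1173 ≈ 34.249*I)
w = 1322 (w = (-662 + 663)*(716 + 606) = 1*1322 = 1322)
w - (T - 981)/(K(26 - 8) + 18) = 1322 - (I*√1173 - 981)/((26 - 8) + 18) = 1322 - (-981 + I*√1173)/(18 + 18) = 1322 - (-981 + I*√1173)/36 = 1322 - (-109/4 + I*√1173/36) = 1322 + (109/4 - I*√1173/36) = 5397/4 - I*√1173/36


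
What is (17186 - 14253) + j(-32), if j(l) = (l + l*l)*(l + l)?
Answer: -60555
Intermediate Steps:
j(l) = 2*l*(l + l**2) (j(l) = (l + l**2)*(2*l) = 2*l*(l + l**2))
(17186 - 14253) + j(-32) = (17186 - 14253) + 2*(-32)**2*(1 - 32) = 2933 + 2*1024*(-31) = 2933 - 63488 = -60555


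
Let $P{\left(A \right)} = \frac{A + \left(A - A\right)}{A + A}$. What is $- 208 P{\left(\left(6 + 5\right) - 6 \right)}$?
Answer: $-104$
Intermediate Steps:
$P{\left(A \right)} = \frac{1}{2}$ ($P{\left(A \right)} = \frac{A + 0}{2 A} = A \frac{1}{2 A} = \frac{1}{2}$)
$- 208 P{\left(\left(6 + 5\right) - 6 \right)} = \left(-208\right) \frac{1}{2} = -104$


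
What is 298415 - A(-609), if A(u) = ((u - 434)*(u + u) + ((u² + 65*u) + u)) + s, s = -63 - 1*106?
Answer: -1302477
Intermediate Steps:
s = -169 (s = -63 - 106 = -169)
A(u) = -169 + u² + 66*u + 2*u*(-434 + u) (A(u) = ((u - 434)*(u + u) + ((u² + 65*u) + u)) - 169 = ((-434 + u)*(2*u) + (u² + 66*u)) - 169 = (2*u*(-434 + u) + (u² + 66*u)) - 169 = (u² + 66*u + 2*u*(-434 + u)) - 169 = -169 + u² + 66*u + 2*u*(-434 + u))
298415 - A(-609) = 298415 - (-169 - 802*(-609) + 3*(-609)²) = 298415 - (-169 + 488418 + 3*370881) = 298415 - (-169 + 488418 + 1112643) = 298415 - 1*1600892 = 298415 - 1600892 = -1302477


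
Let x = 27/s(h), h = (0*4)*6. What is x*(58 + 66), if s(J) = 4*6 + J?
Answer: 279/2 ≈ 139.50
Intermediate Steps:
h = 0 (h = 0*6 = 0)
s(J) = 24 + J
x = 9/8 (x = 27/(24 + 0) = 27/24 = 27*(1/24) = 9/8 ≈ 1.1250)
x*(58 + 66) = 9*(58 + 66)/8 = (9/8)*124 = 279/2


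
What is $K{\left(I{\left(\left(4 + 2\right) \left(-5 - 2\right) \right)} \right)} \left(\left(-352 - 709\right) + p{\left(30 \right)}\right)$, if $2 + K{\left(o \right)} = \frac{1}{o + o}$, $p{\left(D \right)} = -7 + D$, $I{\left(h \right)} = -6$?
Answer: $\frac{4325}{2} \approx 2162.5$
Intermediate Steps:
$K{\left(o \right)} = -2 + \frac{1}{2 o}$ ($K{\left(o \right)} = -2 + \frac{1}{o + o} = -2 + \frac{1}{2 o}$)
$K{\left(I{\left(\left(4 + 2\right) \left(-5 - 2\right) \right)} \right)} \left(\left(-352 - 709\right) + p{\left(30 \right)}\right) = \left(-2 + \frac{1}{2 \left(-6\right)}\right) \left(\left(-352 - 709\right) + \left(-7 + 30\right)\right) = \left(-2 + \frac{1}{2} \left(- \frac{1}{6}\right)\right) \left(\left(-352 - 709\right) + 23\right) = \left(-2 - \frac{1}{12}\right) \left(-1061 + 23\right) = \left(- \frac{25}{12}\right) \left(-1038\right) = \frac{4325}{2}$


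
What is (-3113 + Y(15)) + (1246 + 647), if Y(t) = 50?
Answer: -1170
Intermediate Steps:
(-3113 + Y(15)) + (1246 + 647) = (-3113 + 50) + (1246 + 647) = -3063 + 1893 = -1170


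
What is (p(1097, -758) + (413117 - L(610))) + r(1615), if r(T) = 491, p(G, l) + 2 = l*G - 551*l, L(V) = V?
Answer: -872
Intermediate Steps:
p(G, l) = -2 - 551*l + G*l (p(G, l) = -2 + (l*G - 551*l) = -2 + (G*l - 551*l) = -2 + (-551*l + G*l) = -2 - 551*l + G*l)
(p(1097, -758) + (413117 - L(610))) + r(1615) = ((-2 - 551*(-758) + 1097*(-758)) + (413117 - 1*610)) + 491 = ((-2 + 417658 - 831526) + (413117 - 610)) + 491 = (-413870 + 412507) + 491 = -1363 + 491 = -872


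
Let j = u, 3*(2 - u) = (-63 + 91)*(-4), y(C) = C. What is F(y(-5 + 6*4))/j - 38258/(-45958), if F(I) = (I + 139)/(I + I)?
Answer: 4393931/4683538 ≈ 0.93816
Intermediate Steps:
u = 118/3 (u = 2 - (-63 + 91)*(-4)/3 = 2 - 28*(-4)/3 = 2 - ⅓*(-112) = 2 + 112/3 = 118/3 ≈ 39.333)
j = 118/3 ≈ 39.333
F(I) = (139 + I)/(2*I) (F(I) = (139 + I)/((2*I)) = (139 + I)*(1/(2*I)) = (139 + I)/(2*I))
F(y(-5 + 6*4))/j - 38258/(-45958) = ((139 + (-5 + 6*4))/(2*(-5 + 6*4)))/(118/3) - 38258/(-45958) = ((139 + (-5 + 24))/(2*(-5 + 24)))*(3/118) - 38258*(-1/45958) = ((½)*(139 + 19)/19)*(3/118) + 1739/2089 = ((½)*(1/19)*158)*(3/118) + 1739/2089 = (79/19)*(3/118) + 1739/2089 = 237/2242 + 1739/2089 = 4393931/4683538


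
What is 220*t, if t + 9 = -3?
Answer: -2640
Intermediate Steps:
t = -12 (t = -9 - 3 = -12)
220*t = 220*(-12) = -2640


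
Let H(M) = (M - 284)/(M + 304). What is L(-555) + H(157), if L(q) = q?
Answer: -255982/461 ≈ -555.28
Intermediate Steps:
H(M) = (-284 + M)/(304 + M)
L(-555) + H(157) = -555 + (-284 + 157)/(304 + 157) = -555 - 127/461 = -255982/461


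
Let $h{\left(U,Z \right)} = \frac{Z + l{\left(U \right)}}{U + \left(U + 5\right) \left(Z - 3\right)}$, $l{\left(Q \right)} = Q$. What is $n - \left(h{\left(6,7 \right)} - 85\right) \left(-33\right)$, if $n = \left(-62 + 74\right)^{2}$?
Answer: $- \frac{132621}{50} \approx -2652.4$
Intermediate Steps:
$h{\left(U,Z \right)} = \frac{U + Z}{U + \left(-3 + Z\right) \left(5 + U\right)}$ ($h{\left(U,Z \right)} = \frac{Z + U}{U + \left(U + 5\right) \left(Z - 3\right)} = \frac{U + Z}{U + \left(5 + U\right) \left(-3 + Z\right)} = \frac{U + Z}{U + \left(-3 + Z\right) \left(5 + U\right)}$)
$n = 144$ ($n = 12^{2} = 144$)
$n - \left(h{\left(6,7 \right)} - 85\right) \left(-33\right) = 144 - \left(\frac{6 + 7}{-15 - 12 + 5 \cdot 7 + 6 \cdot 7} - 85\right) \left(-33\right) = 144 - \left(\frac{1}{-15 - 12 + 35 + 42} \cdot 13 - 85\right) \left(-33\right) = 144 - \left(\frac{1}{50} \cdot 13 - 85\right) \left(-33\right) = 144 - \left(\frac{13}{50} - 85\right) \left(-33\right) = 144 - \left(- \frac{4237}{50}\right) \left(-33\right) = 144 - \frac{139821}{50} = - \frac{132621}{50}$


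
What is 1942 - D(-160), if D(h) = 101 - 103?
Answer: 1944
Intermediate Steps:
D(h) = -2
1942 - D(-160) = 1942 - 1*(-2) = 1942 + 2 = 1944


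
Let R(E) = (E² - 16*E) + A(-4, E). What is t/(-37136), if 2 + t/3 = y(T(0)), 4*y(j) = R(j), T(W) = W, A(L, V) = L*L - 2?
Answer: -9/74272 ≈ -0.00012118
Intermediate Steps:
A(L, V) = -2 + L² (A(L, V) = L² - 2 = -2 + L²)
R(E) = 14 + E² - 16*E (R(E) = (E² - 16*E) + (-2 + (-4)²) = (E² - 16*E) + (-2 + 16) = (E² - 16*E) + 14 = 14 + E² - 16*E)
y(j) = 7/2 - 4*j + j²/4 (y(j) = (14 + j² - 16*j)/4 = 7/2 - 4*j + j²/4)
t = 9/2 (t = -6 + 3*(7/2 - 4*0 + (¼)*0²) = -6 + 3*(7/2 + 0 + (¼)*0) = -6 + 3*(7/2 + 0 + 0) = -6 + 3*(7/2) = -6 + 21/2 = 9/2 ≈ 4.5000)
t/(-37136) = (9/2)/(-37136) = (9/2)*(-1/37136) = -9/74272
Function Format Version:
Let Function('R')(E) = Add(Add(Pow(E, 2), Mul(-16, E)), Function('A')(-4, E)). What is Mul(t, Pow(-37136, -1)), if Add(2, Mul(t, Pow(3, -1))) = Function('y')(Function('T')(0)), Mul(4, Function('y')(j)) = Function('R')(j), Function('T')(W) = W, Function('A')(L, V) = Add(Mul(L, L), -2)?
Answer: Rational(-9, 74272) ≈ -0.00012118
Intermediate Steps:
Function('A')(L, V) = Add(-2, Pow(L, 2)) (Function('A')(L, V) = Add(Pow(L, 2), -2) = Add(-2, Pow(L, 2)))
Function('R')(E) = Add(14, Pow(E, 2), Mul(-16, E)) (Function('R')(E) = Add(Add(Pow(E, 2), Mul(-16, E)), Add(-2, Pow(-4, 2))) = Add(Add(Pow(E, 2), Mul(-16, E)), Add(-2, 16)) = Add(Add(Pow(E, 2), Mul(-16, E)), 14) = Add(14, Pow(E, 2), Mul(-16, E)))
Function('y')(j) = Add(Rational(7, 2), Mul(-4, j), Mul(Rational(1, 4), Pow(j, 2))) (Function('y')(j) = Mul(Rational(1, 4), Add(14, Pow(j, 2), Mul(-16, j))) = Add(Rational(7, 2), Mul(-4, j), Mul(Rational(1, 4), Pow(j, 2))))
t = Rational(9, 2) (t = Add(-6, Mul(3, Add(Rational(7, 2), Mul(-4, 0), Mul(Rational(1, 4), Pow(0, 2))))) = Add(-6, Mul(3, Add(Rational(7, 2), 0, Mul(Rational(1, 4), 0)))) = Add(-6, Mul(3, Add(Rational(7, 2), 0, 0))) = Add(-6, Mul(3, Rational(7, 2))) = Add(-6, Rational(21, 2)) = Rational(9, 2) ≈ 4.5000)
Mul(t, Pow(-37136, -1)) = Mul(Rational(9, 2), Pow(-37136, -1)) = Mul(Rational(9, 2), Rational(-1, 37136)) = Rational(-9, 74272)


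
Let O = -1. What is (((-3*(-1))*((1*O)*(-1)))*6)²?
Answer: 324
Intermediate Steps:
(((-3*(-1))*((1*O)*(-1)))*6)² = (((-3*(-1))*((1*(-1))*(-1)))*6)² = ((3*(-1*(-1)))*6)² = ((3*1)*6)² = (3*6)² = 18² = 324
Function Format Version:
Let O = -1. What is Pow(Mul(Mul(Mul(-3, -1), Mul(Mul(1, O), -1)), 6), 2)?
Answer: 324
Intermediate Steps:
Pow(Mul(Mul(Mul(-3, -1), Mul(Mul(1, O), -1)), 6), 2) = Pow(Mul(Mul(Mul(-3, -1), Mul(Mul(1, -1), -1)), 6), 2) = Pow(Mul(Mul(3, Mul(-1, -1)), 6), 2) = Pow(Mul(Mul(3, 1), 6), 2) = Pow(Mul(3, 6), 2) = Pow(18, 2) = 324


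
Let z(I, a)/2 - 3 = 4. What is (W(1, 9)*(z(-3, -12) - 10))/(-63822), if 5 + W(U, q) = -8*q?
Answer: 14/2901 ≈ 0.0048259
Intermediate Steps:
z(I, a) = 14 (z(I, a) = 6 + 2*4 = 6 + 8 = 14)
W(U, q) = -5 - 8*q
(W(1, 9)*(z(-3, -12) - 10))/(-63822) = ((-5 - 8*9)*(14 - 10))/(-63822) = ((-5 - 72)*4)*(-1/63822) = -77*4*(-1/63822) = -308*(-1/63822) = 14/2901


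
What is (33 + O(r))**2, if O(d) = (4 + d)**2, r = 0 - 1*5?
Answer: 1156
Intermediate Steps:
r = -5 (r = 0 - 5 = -5)
(33 + O(r))**2 = (33 + (4 - 5)**2)**2 = (33 + (-1)**2)**2 = (33 + 1)**2 = 34**2 = 1156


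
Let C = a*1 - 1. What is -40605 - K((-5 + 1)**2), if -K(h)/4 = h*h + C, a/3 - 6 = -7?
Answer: -39597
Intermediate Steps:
a = -3 (a = 18 + 3*(-7) = 18 - 21 = -3)
C = -4 (C = -3*1 - 1 = -3 - 1 = -4)
K(h) = 16 - 4*h**2 (K(h) = -4*(h*h - 4) = -4*(h**2 - 4) = -4*(-4 + h**2) = 16 - 4*h**2)
-40605 - K((-5 + 1)**2) = -40605 - (16 - 4*(-5 + 1)**4) = -40605 - (16 - 4*((-4)**2)**2) = -40605 - (16 - 4*16**2) = -40605 - (16 - 4*256) = -40605 - (16 - 1024) = -40605 - 1*(-1008) = -40605 + 1008 = -39597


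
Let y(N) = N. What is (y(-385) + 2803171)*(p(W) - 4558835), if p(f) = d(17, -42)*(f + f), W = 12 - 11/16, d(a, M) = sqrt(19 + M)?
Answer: -12777438914310 + 253652133*I*sqrt(23)/4 ≈ -1.2777e+13 + 3.0412e+8*I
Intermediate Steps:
W = 181/16 (W = 12 + (1/16)*(-11) = 12 - 11/16 = 181/16 ≈ 11.313)
p(f) = 2*I*f*sqrt(23) (p(f) = sqrt(19 - 42)*(f + f) = sqrt(-23)*(2*f) = (I*sqrt(23))*(2*f) = 2*I*f*sqrt(23))
(y(-385) + 2803171)*(p(W) - 4558835) = (-385 + 2803171)*(2*I*(181/16)*sqrt(23) - 4558835) = 2802786*(181*I*sqrt(23)/8 - 4558835) = 2802786*(-4558835 + 181*I*sqrt(23)/8) = -12777438914310 + 253652133*I*sqrt(23)/4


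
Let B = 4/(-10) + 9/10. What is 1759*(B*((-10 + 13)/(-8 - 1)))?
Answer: -1759/6 ≈ -293.17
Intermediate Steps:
B = ½ (B = 4*(-⅒) + 9*(⅒) = -⅖ + 9/10 = ½ ≈ 0.50000)
1759*(B*((-10 + 13)/(-8 - 1))) = 1759*(((-10 + 13)/(-8 - 1))/2) = 1759*((3/(-9))/2) = 1759*((3*(-⅑))/2) = 1759*((½)*(-⅓)) = 1759*(-⅙) = -1759/6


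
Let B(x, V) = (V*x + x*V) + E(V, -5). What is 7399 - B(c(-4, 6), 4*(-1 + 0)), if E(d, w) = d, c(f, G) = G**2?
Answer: 7691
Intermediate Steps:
B(x, V) = V + 2*V*x (B(x, V) = (V*x + x*V) + V = (V*x + V*x) + V = 2*V*x + V = V + 2*V*x)
7399 - B(c(-4, 6), 4*(-1 + 0)) = 7399 - 4*(-1 + 0)*(1 + 2*6**2) = 7399 - 4*(-1)*(1 + 2*36) = 7399 - (-4)*(1 + 72) = 7399 - (-4)*73 = 7399 - 1*(-292) = 7399 + 292 = 7691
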